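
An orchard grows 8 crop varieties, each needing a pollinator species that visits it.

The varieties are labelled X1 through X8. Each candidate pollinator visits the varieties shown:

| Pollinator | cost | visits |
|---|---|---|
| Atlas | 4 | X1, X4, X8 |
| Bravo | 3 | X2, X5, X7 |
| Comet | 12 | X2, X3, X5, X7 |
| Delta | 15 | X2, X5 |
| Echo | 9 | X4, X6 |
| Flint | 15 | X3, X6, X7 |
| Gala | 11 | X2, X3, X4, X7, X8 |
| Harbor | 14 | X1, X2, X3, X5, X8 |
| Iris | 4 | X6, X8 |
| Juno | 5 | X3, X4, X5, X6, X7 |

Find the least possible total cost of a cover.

Atlas, Bravo, Juno together cover every variety (Atlas ∪ Bravo ∪ Juno = {X1, X2, X3, X4, X5, X6, X7, X8}); total cost 4 + 3 + 5 = 12.
No covering selection has total cost below 12.

12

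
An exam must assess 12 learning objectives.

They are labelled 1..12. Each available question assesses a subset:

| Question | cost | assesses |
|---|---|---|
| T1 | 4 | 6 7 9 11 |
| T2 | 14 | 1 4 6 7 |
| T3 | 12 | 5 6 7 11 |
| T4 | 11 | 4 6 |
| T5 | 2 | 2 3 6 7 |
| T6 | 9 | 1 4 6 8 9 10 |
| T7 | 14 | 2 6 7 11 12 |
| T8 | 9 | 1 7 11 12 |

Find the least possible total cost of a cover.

T3, T5, T6, T8 together cover every objective (T3 ∪ T5 ∪ T6 ∪ T8 = {1, 2, 3, 4, 5, 6, 7, 8, 9, 10, 11, 12}); total cost 12 + 2 + 9 + 9 = 32.
The greedy pick T5, T6, T1, T8, T3 costs 36; no covering selection beats 32.

32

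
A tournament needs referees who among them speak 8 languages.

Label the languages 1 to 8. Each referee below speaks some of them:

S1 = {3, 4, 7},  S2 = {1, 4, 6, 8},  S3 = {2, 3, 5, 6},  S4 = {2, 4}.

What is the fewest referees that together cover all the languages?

S1 and S2 and S3 together: S1 ∪ S2 ∪ S3 = {1, 2, 3, 4, 5, 6, 7, 8} — every language is covered.
Only S2 contains 1, so S2 is forced; the remaining 4 languages need at least 2 more referees (each remaining referee adds at most 3) — so at least 3 referees are needed, and 3 is optimal.

3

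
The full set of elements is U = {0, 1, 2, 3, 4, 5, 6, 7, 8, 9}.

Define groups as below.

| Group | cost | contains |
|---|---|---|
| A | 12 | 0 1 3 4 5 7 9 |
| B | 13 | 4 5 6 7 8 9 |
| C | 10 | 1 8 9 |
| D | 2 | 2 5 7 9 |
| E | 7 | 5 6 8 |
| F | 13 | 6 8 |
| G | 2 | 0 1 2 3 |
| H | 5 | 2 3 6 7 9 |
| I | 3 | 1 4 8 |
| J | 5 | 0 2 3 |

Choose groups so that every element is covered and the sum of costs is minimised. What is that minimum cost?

12

D, G, H, I together cover every element (D ∪ G ∪ H ∪ I = {0, 1, 2, 3, 4, 5, 6, 7, 8, 9}); total cost 2 + 2 + 5 + 3 = 12.
No covering selection has total cost below 12.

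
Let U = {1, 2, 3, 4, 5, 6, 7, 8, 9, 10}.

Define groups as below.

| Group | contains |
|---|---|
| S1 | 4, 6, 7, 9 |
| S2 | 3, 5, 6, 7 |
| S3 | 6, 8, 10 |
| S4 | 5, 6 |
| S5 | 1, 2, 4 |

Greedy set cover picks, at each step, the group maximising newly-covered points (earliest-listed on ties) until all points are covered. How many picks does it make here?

4

Greedy: pick S1 (covers 4 new) → pick S2 (covers 2 new) → pick S3 (covers 2 new) → pick S5 (covers 2 new). Total picks: 4.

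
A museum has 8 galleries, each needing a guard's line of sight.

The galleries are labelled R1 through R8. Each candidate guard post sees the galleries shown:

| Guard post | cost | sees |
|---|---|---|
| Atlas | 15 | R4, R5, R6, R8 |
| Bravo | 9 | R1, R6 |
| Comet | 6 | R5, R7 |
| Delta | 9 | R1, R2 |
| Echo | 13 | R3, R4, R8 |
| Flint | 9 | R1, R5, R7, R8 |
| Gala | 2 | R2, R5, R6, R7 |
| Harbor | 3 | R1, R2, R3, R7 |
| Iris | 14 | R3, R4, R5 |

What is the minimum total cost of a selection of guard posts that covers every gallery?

Echo, Gala, Harbor together cover every gallery (Echo ∪ Gala ∪ Harbor = {R1, R2, R3, R4, R5, R6, R7, R8}); total cost 13 + 2 + 3 = 18.
No covering selection has total cost below 18.

18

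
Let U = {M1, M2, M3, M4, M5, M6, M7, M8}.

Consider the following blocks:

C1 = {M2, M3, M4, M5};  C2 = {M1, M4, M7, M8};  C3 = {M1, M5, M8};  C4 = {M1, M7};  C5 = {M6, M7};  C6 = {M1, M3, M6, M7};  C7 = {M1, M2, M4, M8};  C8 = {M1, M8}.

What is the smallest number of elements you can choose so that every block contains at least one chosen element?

3

The 3 elements {M1, M4, M6} hit every block.
The blocks C1, C5, C8 are pairwise disjoint, so any hitting set needs a separate element for each — at least 3. Hence 3 is optimal.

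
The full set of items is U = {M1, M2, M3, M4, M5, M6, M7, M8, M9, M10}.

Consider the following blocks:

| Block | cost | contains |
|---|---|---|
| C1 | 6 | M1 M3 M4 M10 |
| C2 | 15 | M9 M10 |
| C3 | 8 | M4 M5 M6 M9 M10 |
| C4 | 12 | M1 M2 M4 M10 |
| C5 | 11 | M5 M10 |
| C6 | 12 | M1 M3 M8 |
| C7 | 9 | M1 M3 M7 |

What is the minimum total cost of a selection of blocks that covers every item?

C3, C4, C6, C7 together cover every item (C3 ∪ C4 ∪ C6 ∪ C7 = {M1, M2, M3, M4, M5, M6, M7, M8, M9, M10}); total cost 8 + 12 + 12 + 9 = 41.
The greedy pick C1, C3, C7, C4, C6 costs 47; no covering selection beats 41.

41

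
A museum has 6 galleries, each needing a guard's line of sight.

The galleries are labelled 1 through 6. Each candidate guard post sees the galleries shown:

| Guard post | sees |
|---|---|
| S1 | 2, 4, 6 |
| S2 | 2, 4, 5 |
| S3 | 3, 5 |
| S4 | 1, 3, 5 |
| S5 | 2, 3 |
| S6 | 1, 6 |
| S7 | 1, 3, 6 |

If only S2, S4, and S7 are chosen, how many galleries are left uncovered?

0

Union of S2, S4, S7 = {1, 2, 3, 4, 5, 6} — that's every gallery, so 0 are uncovered.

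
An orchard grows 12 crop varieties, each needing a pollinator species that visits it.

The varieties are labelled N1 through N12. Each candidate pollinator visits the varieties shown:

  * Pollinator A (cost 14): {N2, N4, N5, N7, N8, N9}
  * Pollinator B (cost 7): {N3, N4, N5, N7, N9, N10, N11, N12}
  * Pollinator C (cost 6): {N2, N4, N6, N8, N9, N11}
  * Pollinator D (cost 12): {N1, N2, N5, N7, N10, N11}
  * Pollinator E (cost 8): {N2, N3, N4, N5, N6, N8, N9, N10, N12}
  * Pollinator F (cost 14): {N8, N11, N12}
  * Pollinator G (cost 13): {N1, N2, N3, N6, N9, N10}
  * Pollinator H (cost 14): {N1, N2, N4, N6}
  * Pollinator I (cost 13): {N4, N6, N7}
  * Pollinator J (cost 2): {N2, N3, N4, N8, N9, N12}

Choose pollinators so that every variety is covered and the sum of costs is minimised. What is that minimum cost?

C, D, J together cover every variety (C ∪ D ∪ J = {N1, N2, N3, N4, N5, N6, N7, N8, N9, N10, N11, N12}); total cost 6 + 12 + 2 = 20.
The greedy pick J, B, C, D costs 27; no covering selection beats 20.

20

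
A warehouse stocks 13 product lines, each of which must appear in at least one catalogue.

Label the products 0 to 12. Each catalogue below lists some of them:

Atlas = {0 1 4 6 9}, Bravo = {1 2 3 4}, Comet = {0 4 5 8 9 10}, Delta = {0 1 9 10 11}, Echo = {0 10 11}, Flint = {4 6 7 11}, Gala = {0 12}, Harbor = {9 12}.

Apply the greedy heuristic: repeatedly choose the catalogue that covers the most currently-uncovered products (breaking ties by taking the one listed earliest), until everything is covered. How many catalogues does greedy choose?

Greedy: pick Comet (covers 6 new) → pick Bravo (covers 3 new) → pick Flint (covers 3 new) → pick Gala (covers 1 new). Total picks: 4.

4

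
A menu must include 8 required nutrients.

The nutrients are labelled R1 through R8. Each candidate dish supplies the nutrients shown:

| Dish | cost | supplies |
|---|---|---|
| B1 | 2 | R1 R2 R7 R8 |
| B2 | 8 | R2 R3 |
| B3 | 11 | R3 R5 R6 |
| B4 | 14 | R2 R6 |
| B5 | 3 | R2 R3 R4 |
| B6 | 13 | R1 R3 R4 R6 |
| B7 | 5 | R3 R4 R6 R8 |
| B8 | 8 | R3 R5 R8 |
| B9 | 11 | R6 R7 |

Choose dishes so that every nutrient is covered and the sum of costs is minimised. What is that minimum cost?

B1, B7, B8 together cover every nutrient (B1 ∪ B7 ∪ B8 = {R1, R2, R3, R4, R5, R6, R7, R8}); total cost 2 + 5 + 8 = 15.
The greedy pick B1, B5, B7, B8 costs 18; no covering selection beats 15.

15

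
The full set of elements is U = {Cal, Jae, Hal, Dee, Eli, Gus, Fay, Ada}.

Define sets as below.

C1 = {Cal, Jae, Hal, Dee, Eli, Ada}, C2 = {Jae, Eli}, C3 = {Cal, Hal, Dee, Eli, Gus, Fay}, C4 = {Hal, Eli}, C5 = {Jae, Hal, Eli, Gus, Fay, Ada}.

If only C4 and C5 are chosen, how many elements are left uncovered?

Union of C4, C5 = {Jae, Hal, Eli, Gus, Fay, Ada}.
Not covered: Cal, Dee — 2 elements.

2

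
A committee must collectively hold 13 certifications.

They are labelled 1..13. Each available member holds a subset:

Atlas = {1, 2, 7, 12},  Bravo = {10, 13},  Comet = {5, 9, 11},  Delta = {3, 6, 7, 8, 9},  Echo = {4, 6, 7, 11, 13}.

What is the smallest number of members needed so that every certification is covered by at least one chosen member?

5

Take {Atlas, Bravo, Comet, Delta, Echo}. Their union is {1, 2, 3, 4, 5, 6, 7, 8, 9, 10, 11, 12, 13}, which is all 13 certifications.
No 4 of the 5 members cover everything (all 5 combinations miss at least one certification), so 5 is optimal.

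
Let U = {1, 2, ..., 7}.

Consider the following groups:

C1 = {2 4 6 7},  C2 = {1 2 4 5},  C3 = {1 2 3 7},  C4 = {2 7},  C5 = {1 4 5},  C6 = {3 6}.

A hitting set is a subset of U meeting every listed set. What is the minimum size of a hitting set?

3

The 3 points {1, 3, 7} hit every group.
The groups C4, C5, C6 are pairwise disjoint, so any hitting set needs a separate point for each — at least 3. Hence 3 is optimal.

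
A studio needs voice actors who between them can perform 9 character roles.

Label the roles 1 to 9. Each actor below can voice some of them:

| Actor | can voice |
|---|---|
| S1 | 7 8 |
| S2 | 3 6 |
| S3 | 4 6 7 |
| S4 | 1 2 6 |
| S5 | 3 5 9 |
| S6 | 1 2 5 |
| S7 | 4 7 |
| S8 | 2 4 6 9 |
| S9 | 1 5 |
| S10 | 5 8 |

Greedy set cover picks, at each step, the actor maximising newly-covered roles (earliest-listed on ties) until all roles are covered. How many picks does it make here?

4

Greedy: pick S8 (covers 4 new) → pick S1 (covers 2 new) → pick S5 (covers 2 new) → pick S4 (covers 1 new). Total picks: 4.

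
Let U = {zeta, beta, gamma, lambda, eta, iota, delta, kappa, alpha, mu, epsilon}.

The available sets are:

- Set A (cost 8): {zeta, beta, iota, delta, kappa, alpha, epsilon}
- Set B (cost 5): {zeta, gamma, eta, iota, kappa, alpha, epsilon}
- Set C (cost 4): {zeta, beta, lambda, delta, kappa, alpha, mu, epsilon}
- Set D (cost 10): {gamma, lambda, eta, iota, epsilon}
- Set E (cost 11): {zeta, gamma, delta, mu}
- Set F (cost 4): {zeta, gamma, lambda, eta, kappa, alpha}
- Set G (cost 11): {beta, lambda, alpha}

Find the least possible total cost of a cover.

9

B, C together cover every point (B ∪ C = {zeta, beta, gamma, lambda, eta, iota, delta, kappa, alpha, mu, epsilon}); total cost 5 + 4 = 9.
No covering selection has total cost below 9.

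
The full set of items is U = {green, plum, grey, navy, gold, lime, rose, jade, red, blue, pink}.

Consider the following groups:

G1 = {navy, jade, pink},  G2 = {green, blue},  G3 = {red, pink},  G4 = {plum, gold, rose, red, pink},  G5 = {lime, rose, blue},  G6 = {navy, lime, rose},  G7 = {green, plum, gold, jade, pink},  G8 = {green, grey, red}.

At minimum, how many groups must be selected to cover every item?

G1 and G5 and G7 and G8 together: G1 ∪ G5 ∪ G7 ∪ G8 = {green, plum, grey, navy, gold, lime, rose, jade, red, blue, pink} — every item is covered.
No 3 of the 8 groups cover everything (all 56 combinations miss at least one item), so 4 is optimal.

4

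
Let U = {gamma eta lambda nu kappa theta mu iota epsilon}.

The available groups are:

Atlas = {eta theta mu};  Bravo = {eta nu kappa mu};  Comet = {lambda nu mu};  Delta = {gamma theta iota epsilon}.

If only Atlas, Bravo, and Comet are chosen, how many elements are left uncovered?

3

Union of Atlas, Bravo, Comet = {eta, lambda, nu, kappa, theta, mu}.
Not covered: gamma, iota, epsilon — 3 elements.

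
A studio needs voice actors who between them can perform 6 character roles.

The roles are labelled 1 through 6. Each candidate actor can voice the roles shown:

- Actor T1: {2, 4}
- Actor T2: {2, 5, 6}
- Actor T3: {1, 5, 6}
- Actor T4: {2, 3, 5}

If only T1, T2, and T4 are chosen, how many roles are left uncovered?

Union of T1, T2, T4 = {2, 3, 4, 5, 6}.
Not covered: 1 — 1 role.

1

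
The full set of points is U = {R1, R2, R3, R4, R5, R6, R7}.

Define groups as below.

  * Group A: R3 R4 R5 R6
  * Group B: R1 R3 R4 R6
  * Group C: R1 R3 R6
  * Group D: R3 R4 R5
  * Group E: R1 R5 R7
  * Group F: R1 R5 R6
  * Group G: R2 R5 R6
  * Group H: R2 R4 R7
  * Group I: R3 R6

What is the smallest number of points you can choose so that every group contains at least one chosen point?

Take T = {R1, R2, R3}. Each listed group contains at least one of these, so T is a hitting set of size 3.
No choice of 2 points meets every group, so 3 is the minimum.

3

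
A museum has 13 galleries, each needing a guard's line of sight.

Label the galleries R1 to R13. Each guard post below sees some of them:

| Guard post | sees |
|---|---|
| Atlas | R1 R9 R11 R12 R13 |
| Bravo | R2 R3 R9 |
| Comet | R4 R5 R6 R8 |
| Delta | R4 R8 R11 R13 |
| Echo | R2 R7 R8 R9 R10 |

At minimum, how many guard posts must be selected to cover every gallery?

Take {Atlas, Bravo, Comet, Echo}. Their union is {R1, R2, R3, R4, R5, R6, R7, R8, R9, R10, R11, R12, R13}, which is all 13 galleries.
Only Bravo contains R3, so Bravo is forced; the remaining 10 galleries need at least 3 more guard posts (each remaining guard post adds at most 4) — so at least 4 guard posts are needed, and 4 is optimal.

4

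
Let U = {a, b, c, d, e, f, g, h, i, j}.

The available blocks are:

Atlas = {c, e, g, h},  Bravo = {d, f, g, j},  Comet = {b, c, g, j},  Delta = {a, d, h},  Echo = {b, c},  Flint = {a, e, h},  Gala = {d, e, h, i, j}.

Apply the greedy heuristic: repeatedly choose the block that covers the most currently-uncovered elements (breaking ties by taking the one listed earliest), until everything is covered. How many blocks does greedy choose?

4

Greedy: pick Gala (covers 5 new) → pick Comet (covers 3 new) → pick Bravo (covers 1 new) → pick Delta (covers 1 new). Total picks: 4.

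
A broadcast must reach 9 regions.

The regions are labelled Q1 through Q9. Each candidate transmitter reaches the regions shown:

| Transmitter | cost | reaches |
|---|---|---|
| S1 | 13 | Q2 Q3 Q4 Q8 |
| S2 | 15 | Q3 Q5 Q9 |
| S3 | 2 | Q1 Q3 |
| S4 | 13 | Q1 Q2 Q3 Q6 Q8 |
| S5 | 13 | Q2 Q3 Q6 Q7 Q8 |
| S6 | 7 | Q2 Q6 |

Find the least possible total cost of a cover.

43

S1, S2, S3, S5 together cover every region (S1 ∪ S2 ∪ S3 ∪ S5 = {Q1, Q2, Q3, Q4, Q5, Q6, Q7, Q8, Q9}); total cost 13 + 15 + 2 + 13 = 43.
No covering selection has total cost below 43.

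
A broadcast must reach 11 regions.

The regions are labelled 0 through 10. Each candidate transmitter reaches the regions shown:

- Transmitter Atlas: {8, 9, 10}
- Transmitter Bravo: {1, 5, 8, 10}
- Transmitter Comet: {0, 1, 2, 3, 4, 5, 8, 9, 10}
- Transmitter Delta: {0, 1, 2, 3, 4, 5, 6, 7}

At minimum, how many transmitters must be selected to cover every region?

Take {Atlas, Delta}. Their union is {0, 1, 2, 3, 4, 5, 6, 7, 8, 9, 10}, which is all 11 regions.
No single transmitter has all 11 regions (the largest, Comet, has 9), so 2 is optimal.

2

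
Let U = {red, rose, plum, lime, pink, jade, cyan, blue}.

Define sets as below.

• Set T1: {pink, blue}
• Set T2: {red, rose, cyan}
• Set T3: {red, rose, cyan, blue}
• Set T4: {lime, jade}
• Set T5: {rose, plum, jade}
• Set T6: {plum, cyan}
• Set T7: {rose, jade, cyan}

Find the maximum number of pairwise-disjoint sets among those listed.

T1, T2, T4 are pairwise disjoint (T1={pink,blue}; T2={red,rose,cyan}; T4={lime,jade}).
Every remaining set overlaps one of these, and no 4 of the listed sets are pairwise disjoint, so 3 is the maximum.

3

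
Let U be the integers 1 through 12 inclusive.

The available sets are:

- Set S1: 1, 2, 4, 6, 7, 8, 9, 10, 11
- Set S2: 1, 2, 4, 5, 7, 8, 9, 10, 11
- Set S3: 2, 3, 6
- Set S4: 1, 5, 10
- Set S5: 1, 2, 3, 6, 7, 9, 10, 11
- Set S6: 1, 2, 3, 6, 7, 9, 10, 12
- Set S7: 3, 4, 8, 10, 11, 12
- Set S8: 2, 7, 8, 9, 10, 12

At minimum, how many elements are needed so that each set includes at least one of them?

2

Take H = {6, 10}. Each listed set contains at least one of these, so H is a hitting set of size 2.
The sets S3, S4 are pairwise disjoint, so any hitting set needs a separate element for each — at least 2. Hence 2 is optimal.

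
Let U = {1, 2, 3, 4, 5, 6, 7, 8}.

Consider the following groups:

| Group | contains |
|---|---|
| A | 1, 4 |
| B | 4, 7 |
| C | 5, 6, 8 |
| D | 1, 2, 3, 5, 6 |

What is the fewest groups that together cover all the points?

Take {B, C, D}. Their union is {1, 2, 3, 4, 5, 6, 7, 8}, which is all 8 points.
Only D contains 2, so D is forced; the remaining 3 points need at least 2 more groups (each remaining group adds at most 2) — so at least 3 groups are needed, and 3 is optimal.

3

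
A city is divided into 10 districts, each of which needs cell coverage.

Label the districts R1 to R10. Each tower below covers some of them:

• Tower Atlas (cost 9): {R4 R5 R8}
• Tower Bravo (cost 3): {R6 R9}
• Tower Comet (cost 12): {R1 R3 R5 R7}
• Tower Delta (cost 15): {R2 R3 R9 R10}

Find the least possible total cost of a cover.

39

Atlas, Bravo, Comet, Delta together cover every district (Atlas ∪ Bravo ∪ Comet ∪ Delta = {R1, R2, R3, R4, R5, R6, R7, R8, R9, R10}); total cost 9 + 3 + 12 + 15 = 39.
No covering selection has total cost below 39.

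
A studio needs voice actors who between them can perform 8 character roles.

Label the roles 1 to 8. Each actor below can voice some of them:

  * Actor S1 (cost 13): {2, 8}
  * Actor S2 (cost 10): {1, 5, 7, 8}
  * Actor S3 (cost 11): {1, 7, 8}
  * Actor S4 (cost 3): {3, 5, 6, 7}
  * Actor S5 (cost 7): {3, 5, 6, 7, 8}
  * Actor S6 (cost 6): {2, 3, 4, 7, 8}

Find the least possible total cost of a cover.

S2, S4, S6 together cover every role (S2 ∪ S4 ∪ S6 = {1, 2, 3, 4, 5, 6, 7, 8}); total cost 10 + 3 + 6 = 19.
No covering selection has total cost below 19.

19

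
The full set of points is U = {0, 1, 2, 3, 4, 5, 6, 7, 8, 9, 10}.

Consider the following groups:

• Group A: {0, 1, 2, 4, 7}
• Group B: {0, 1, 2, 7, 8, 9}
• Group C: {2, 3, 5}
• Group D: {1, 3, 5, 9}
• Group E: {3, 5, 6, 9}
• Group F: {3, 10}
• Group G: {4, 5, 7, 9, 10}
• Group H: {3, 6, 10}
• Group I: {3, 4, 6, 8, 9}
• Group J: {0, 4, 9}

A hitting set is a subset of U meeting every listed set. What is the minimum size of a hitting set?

The 3 points {0, 3, 4} hit every group.
No choice of 2 points meets every group, so 3 is the minimum.

3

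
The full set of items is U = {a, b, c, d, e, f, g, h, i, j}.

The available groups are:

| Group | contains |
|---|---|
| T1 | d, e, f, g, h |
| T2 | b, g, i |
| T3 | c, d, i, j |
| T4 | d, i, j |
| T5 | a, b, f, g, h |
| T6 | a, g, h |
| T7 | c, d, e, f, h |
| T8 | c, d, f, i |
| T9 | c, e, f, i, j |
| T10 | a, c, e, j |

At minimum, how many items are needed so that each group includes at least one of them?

The 3 items {c, g, i} hit every group.
No choice of 2 items meets every group, so 3 is the minimum.

3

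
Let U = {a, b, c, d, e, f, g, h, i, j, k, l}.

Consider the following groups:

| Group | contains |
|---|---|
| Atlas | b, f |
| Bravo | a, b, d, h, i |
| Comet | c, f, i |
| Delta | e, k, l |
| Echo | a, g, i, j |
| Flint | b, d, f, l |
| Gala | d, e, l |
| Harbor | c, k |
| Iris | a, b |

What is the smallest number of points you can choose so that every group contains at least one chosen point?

4

Take T = {b, c, e, j}. Each listed group contains at least one of these, so T is a hitting set of size 4.
The groups Atlas, Echo, Gala, Harbor are pairwise disjoint, so any hitting set needs a separate point for each — at least 4. Hence 4 is optimal.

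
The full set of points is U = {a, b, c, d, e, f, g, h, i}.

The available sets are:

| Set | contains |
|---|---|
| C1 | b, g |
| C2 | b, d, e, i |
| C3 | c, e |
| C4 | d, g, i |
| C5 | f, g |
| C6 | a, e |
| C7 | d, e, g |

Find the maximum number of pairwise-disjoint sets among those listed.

C1, C6 are pairwise disjoint (C1={b,g}; C6={a,e}).
Every remaining set overlaps one of these, and no 3 of the listed sets are pairwise disjoint, so 2 is the maximum.

2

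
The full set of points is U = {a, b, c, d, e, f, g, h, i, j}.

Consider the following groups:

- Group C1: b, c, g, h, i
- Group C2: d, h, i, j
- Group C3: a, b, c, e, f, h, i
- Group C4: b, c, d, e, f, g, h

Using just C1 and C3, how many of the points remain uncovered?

2

Union of C1, C3 = {a, b, c, e, f, g, h, i}.
Not covered: d, j — 2 points.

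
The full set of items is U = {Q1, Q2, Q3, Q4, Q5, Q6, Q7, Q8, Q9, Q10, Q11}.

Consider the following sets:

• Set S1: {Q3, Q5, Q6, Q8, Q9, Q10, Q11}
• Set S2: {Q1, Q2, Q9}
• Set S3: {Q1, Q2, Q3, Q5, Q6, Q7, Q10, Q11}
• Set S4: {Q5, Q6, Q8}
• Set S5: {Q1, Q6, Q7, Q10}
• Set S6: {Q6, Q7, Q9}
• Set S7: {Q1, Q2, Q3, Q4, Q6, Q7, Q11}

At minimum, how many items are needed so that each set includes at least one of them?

H = {Q1, Q6} meets every set (each contains at least one member of H), and |H| = 2.
The sets S2, S4 are pairwise disjoint, so any hitting set needs a separate item for each — at least 2. Hence 2 is optimal.

2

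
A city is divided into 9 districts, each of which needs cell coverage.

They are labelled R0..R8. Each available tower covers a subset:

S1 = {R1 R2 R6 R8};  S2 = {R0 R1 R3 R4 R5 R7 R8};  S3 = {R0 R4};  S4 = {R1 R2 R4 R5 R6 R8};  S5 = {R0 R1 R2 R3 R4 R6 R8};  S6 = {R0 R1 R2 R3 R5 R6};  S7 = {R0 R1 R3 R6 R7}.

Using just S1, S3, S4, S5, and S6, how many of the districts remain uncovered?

Union of S1, S3, S4, S5, S6 = {R0, R1, R2, R3, R4, R5, R6, R8}.
Not covered: R7 — 1 district.

1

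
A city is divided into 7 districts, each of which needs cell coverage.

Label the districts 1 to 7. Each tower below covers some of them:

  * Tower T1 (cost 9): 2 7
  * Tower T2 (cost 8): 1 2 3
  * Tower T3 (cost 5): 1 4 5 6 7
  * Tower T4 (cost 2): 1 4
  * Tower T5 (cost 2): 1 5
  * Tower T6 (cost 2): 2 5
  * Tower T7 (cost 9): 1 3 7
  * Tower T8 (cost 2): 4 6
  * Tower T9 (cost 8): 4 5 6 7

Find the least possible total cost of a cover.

13

T2, T3 together cover every district (T2 ∪ T3 = {1, 2, 3, 4, 5, 6, 7}); total cost 8 + 5 = 13.
The greedy pick T3, T6, T2 costs 15; no covering selection beats 13.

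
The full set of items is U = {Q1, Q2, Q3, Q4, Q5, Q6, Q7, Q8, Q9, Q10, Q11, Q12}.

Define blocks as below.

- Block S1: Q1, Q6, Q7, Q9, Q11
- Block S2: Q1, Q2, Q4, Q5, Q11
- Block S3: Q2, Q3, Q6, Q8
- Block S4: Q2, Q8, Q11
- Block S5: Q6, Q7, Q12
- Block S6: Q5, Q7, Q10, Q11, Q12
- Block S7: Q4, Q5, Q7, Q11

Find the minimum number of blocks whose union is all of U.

4

S1, S2, S3, and S6 cover everything between them: the union {Q1, Q2, Q3, Q4, Q5, Q6, Q7, Q8, Q9, Q10, Q11, Q12} is all of U.
Only S1 contains Q9, so S1 is forced; the remaining 7 items need at least 3 more blocks (each remaining block adds at most 3) — so at least 4 blocks are needed, and 4 is optimal.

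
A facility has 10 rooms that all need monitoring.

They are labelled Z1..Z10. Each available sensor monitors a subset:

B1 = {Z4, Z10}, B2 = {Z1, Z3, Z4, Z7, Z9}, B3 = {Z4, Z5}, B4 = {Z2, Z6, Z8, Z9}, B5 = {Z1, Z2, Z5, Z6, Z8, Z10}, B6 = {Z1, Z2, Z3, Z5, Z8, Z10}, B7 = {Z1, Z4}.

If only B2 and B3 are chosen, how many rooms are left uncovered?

Union of B2, B3 = {Z1, Z3, Z4, Z5, Z7, Z9}.
Not covered: Z2, Z6, Z8, Z10 — 4 rooms.

4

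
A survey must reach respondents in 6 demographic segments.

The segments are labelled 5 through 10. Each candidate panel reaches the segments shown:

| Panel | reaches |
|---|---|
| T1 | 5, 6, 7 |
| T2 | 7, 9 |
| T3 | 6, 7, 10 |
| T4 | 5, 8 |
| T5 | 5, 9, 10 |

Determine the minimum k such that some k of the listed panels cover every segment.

3

Take {T3, T4, T5}. Their union is {5, 6, 7, 8, 9, 10}, which is all 6 segments.
Only T4 contains 8, so T4 is forced; the remaining 4 segments need at least 2 more panels (each remaining panel adds at most 3) — so at least 3 panels are needed, and 3 is optimal.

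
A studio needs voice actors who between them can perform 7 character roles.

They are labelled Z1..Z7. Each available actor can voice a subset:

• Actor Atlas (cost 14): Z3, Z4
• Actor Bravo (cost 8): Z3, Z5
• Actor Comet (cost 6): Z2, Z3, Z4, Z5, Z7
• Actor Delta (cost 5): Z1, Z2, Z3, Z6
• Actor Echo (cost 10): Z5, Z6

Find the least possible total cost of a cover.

11

Comet, Delta together cover every role (Comet ∪ Delta = {Z1, Z2, Z3, Z4, Z5, Z6, Z7}); total cost 6 + 5 = 11.
No covering selection has total cost below 11.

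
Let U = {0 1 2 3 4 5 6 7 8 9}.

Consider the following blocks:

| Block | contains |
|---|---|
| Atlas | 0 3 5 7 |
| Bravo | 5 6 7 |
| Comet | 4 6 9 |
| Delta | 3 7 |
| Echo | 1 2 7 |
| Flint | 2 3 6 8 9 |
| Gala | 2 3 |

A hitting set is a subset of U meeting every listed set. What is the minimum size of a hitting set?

Take H = {3, 6, 7}. Each listed block contains at least one of these, so H is a hitting set of size 3.
No choice of 2 items meets every block, so 3 is the minimum.

3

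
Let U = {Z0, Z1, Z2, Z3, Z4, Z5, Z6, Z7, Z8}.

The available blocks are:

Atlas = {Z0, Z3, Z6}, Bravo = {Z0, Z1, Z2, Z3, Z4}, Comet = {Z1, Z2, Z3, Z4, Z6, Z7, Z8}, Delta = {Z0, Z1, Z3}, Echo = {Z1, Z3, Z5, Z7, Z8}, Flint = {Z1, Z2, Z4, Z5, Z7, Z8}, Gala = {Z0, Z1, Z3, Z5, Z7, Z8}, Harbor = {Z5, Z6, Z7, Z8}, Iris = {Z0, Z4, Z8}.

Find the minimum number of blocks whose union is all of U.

2

Comet and Gala together: Comet ∪ Gala = {Z0, Z1, Z2, Z3, Z4, Z5, Z6, Z7, Z8} — every element is covered.
No single block has all 9 elements (the largest, Comet, has 7), so 2 is optimal.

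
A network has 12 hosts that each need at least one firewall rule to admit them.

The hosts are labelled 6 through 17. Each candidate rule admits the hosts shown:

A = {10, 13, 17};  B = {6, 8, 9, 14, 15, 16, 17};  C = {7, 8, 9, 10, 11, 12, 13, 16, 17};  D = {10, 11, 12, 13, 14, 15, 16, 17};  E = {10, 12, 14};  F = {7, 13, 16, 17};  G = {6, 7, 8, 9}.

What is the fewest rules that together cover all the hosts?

D and G together: D ∪ G = {6, 7, 8, 9, 10, 11, 12, 13, 14, 15, 16, 17} — every host is covered.
No single rule has all 12 hosts (the largest, C, has 9), so 2 is optimal.

2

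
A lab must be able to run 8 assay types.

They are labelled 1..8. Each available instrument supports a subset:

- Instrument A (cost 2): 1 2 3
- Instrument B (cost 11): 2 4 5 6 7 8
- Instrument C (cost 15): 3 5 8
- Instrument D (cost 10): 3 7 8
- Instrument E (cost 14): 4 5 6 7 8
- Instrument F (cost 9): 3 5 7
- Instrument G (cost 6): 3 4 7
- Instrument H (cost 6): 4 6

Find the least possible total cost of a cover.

13

A, B together cover every assay (A ∪ B = {1, 2, 3, 4, 5, 6, 7, 8}); total cost 2 + 11 = 13.
No covering selection has total cost below 13.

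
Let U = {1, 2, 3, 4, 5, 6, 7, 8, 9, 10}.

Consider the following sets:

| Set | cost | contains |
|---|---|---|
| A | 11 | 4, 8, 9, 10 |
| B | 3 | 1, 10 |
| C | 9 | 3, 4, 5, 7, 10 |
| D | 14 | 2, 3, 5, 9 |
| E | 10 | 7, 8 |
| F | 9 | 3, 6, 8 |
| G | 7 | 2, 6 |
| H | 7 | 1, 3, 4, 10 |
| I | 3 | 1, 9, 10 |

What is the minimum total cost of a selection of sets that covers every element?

28

C, F, G, I together cover every element (C ∪ F ∪ G ∪ I = {1, 2, 3, 4, 5, 6, 7, 8, 9, 10}); total cost 9 + 9 + 7 + 3 = 28.
No covering selection has total cost below 28.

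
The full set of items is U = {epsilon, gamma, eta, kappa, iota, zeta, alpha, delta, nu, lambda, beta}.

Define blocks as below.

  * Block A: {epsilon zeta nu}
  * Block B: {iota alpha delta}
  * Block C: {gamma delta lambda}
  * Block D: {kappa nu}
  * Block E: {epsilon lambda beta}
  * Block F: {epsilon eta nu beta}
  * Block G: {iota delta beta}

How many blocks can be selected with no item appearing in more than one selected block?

3

B, D, E are pairwise disjoint (B={iota,alpha,delta}; D={kappa,nu}; E={epsilon,lambda,beta}).
Every remaining block overlaps one of these, and no 4 of the listed blocks are pairwise disjoint, so 3 is the maximum.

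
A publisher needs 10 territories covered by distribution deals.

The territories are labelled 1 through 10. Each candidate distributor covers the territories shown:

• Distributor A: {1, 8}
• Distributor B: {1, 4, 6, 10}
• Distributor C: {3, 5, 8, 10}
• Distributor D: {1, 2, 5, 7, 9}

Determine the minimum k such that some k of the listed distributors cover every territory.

Take {B, C, D}. Their union is {1, 2, 3, 4, 5, 6, 7, 8, 9, 10}, which is all 10 territories.
Only D contains 2, so D is forced; the remaining 5 territories need at least 2 more distributors (each remaining distributor adds at most 3) — so at least 3 distributors are needed, and 3 is optimal.

3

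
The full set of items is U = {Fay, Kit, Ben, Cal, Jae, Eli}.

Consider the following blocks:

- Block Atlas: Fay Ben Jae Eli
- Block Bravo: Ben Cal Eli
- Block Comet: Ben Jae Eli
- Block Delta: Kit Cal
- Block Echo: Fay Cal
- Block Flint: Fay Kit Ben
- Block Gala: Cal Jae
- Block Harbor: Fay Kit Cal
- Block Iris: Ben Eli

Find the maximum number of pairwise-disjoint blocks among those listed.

Atlas, Delta are pairwise disjoint (Atlas={Fay,Ben,Jae,Eli}; Delta={Kit,Cal}).
Every remaining block overlaps one of these, and no 3 of the listed blocks are pairwise disjoint, so 2 is the maximum.

2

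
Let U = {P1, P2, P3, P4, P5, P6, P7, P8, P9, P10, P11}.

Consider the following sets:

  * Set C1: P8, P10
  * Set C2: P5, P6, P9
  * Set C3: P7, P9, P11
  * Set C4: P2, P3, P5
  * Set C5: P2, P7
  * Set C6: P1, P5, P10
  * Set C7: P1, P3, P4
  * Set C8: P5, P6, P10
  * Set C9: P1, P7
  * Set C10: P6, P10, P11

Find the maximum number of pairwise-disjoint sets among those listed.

C1, C2, C5, C7 are pairwise disjoint (C1={P8,P10}; C2={P5,P6,P9}; C5={P2,P7}; C7={P1,P3,P4}).
Every remaining set overlaps one of these, and no 5 of the listed sets are pairwise disjoint, so 4 is the maximum.

4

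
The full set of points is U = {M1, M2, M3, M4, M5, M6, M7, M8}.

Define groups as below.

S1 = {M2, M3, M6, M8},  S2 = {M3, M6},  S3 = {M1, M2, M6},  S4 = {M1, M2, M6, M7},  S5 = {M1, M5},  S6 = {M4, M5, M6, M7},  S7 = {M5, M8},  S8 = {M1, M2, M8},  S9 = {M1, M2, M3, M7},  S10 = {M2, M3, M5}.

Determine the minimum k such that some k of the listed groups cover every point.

3

Take {S6, S8, S9}. Their union is {M1, M2, M3, M4, M5, M6, M7, M8}, which is all 8 points.
Only S6 contains M4, so S6 is forced; the remaining 4 points need at least 2 more groups (each remaining group adds at most 3) — so at least 3 groups are needed, and 3 is optimal.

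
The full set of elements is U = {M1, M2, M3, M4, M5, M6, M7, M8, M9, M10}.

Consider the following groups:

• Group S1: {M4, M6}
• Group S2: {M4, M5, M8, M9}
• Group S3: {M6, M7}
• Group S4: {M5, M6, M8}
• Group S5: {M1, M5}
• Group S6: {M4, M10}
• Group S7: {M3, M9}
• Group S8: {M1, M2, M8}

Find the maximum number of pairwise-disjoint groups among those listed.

4

S3, S5, S6, S7 are pairwise disjoint (S3={M6,M7}; S5={M1,M5}; S6={M4,M10}; S7={M3,M9}).
Every remaining group overlaps one of these, and no 5 of the listed groups are pairwise disjoint, so 4 is the maximum.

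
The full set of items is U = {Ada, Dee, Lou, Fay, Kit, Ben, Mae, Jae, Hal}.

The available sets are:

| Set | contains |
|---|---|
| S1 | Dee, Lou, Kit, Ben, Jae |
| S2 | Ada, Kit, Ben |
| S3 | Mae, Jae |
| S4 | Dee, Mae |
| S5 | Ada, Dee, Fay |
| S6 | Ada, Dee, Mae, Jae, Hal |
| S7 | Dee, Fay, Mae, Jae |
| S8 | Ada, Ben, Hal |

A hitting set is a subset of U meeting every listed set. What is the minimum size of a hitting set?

H = {Ada, Kit, Mae} meets every set (each contains at least one member of H), and |H| = 3.
No choice of 2 items meets every set, so 3 is the minimum.

3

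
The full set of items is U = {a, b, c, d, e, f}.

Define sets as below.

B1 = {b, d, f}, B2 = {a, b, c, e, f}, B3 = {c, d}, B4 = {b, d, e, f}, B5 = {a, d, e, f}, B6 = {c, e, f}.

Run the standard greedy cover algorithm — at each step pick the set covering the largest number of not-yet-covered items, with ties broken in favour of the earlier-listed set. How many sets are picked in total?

Greedy: pick B2 (covers 5 new) → pick B1 (covers 1 new). Total picks: 2.

2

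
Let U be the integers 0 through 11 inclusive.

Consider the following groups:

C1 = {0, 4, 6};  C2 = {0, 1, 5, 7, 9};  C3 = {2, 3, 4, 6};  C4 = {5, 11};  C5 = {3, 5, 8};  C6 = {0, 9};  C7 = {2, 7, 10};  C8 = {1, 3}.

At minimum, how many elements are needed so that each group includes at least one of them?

Take H = {0, 3, 5, 10}. Each listed group contains at least one of these, so H is a hitting set of size 4.
The groups C4, C6, C7, C8 are pairwise disjoint, so any hitting set needs a separate element for each — at least 4. Hence 4 is optimal.

4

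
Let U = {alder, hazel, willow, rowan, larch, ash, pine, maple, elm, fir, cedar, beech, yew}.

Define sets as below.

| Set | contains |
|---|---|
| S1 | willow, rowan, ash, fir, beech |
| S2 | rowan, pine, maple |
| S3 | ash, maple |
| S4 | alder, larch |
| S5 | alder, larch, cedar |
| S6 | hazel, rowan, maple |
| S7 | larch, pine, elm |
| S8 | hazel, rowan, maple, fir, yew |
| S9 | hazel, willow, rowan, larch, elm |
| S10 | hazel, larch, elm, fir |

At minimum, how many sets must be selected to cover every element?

4

Take {S1, S5, S7, S8}. Their union is {alder, hazel, willow, rowan, larch, ash, pine, maple, elm, fir, cedar, beech, yew}, which is all 13 elements.
Only S1 contains beech, so S1 is forced; the remaining 8 elements need at least 3 more sets (each remaining set adds at most 3) — so at least 4 sets are needed, and 4 is optimal.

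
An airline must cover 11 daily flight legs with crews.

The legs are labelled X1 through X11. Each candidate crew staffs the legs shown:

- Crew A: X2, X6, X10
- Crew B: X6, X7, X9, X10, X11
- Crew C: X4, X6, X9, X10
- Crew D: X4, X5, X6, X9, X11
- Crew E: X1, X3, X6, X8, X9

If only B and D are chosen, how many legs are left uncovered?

Union of B, D = {X4, X5, X6, X7, X9, X10, X11}.
Not covered: X1, X2, X3, X8 — 4 legs.

4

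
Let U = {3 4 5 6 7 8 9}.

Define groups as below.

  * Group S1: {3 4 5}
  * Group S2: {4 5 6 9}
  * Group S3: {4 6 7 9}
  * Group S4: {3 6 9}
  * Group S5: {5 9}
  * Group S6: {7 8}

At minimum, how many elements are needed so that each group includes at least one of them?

The 3 elements {4, 8, 9} hit every group.
No choice of 2 elements meets every group, so 3 is the minimum.

3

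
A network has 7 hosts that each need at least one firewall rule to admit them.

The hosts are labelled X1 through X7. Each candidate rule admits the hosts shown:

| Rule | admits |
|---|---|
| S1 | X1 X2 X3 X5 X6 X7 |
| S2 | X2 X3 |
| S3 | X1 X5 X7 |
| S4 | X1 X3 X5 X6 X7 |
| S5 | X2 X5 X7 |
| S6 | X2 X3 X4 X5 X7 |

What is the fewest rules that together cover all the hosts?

Take {S4, S6}. Their union is {X1, X2, X3, X4, X5, X6, X7}, which is all 7 hosts.
No single rule has all 7 hosts (the largest, S1, has 6), so 2 is optimal.

2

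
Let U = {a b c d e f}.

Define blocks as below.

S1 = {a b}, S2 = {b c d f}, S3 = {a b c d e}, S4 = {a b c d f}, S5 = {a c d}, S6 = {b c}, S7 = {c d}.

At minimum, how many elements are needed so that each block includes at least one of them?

Take H = {b, d}. Each listed block contains at least one of these, so H is a hitting set of size 2.
The blocks S1, S7 are pairwise disjoint, so any hitting set needs a separate element for each — at least 2. Hence 2 is optimal.

2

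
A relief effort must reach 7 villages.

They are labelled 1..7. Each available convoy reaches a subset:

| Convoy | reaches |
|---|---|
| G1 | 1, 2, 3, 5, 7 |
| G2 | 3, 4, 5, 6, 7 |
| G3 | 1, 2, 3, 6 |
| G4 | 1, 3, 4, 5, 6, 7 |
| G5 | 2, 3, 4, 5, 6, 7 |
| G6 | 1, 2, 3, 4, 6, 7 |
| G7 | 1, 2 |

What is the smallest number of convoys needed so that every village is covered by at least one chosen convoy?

2

Take {G5, G7}. Their union is {1, 2, 3, 4, 5, 6, 7}, which is all 7 villages.
No single convoy has all 7 villages (the largest, G4, has 6), so 2 is optimal.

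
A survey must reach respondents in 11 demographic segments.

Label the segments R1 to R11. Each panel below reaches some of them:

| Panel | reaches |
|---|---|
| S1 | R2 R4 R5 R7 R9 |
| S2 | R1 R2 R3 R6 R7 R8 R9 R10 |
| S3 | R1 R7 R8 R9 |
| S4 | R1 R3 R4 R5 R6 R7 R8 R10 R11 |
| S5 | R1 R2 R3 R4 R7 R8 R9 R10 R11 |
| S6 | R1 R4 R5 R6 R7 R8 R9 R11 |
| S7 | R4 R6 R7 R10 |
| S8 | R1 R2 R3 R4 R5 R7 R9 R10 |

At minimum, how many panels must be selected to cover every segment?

2

Take {S2, S4}. Their union is {R1, R2, R3, R4, R5, R6, R7, R8, R9, R10, R11}, which is all 11 segments.
No single panel has all 11 segments (the largest, S4, has 9), so 2 is optimal.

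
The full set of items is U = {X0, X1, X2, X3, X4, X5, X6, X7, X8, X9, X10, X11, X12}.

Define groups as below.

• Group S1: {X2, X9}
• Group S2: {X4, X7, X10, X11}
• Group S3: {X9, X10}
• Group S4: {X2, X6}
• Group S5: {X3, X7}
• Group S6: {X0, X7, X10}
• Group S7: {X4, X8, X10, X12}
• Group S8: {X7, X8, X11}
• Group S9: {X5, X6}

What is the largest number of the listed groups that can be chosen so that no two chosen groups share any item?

4

S1, S5, S7, S9 are pairwise disjoint (S1={X2,X9}; S5={X3,X7}; S7={X4,X8,X10,X12}; S9={X5,X6}).
Every remaining group overlaps one of these, and no 5 of the listed groups are pairwise disjoint, so 4 is the maximum.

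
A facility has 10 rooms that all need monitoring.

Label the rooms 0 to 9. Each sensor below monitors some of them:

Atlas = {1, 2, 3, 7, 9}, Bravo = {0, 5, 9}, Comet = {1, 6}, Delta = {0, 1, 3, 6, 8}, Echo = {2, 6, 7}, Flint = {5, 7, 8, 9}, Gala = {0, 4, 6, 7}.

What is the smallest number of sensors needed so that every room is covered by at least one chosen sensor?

Take {Atlas, Flint, Gala}. Their union is {0, 1, 2, 3, 4, 5, 6, 7, 8, 9}, which is all 10 rooms.
Only Gala contains 4, so Gala is forced; the remaining 6 rooms need at least 2 more sensors (each remaining sensor adds at most 4) — so at least 3 sensors are needed, and 3 is optimal.

3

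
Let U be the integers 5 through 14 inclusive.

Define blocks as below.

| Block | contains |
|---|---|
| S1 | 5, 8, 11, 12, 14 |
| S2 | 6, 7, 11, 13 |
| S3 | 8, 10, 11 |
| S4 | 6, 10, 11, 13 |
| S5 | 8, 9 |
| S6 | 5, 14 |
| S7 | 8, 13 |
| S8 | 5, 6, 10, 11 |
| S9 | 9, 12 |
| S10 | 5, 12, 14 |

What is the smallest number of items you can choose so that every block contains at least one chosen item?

4

Take H = {5, 6, 8, 12}. Each listed block contains at least one of these, so H is a hitting set of size 4.
No choice of 3 items meets every block, so 4 is the minimum.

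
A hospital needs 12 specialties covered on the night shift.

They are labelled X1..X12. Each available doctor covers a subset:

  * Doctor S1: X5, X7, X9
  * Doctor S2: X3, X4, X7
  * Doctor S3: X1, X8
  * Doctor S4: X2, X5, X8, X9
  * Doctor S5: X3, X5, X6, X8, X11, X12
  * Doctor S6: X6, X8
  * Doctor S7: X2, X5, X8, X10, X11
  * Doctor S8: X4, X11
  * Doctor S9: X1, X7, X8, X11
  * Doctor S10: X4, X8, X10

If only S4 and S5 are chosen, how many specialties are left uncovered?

Union of S4, S5 = {X2, X3, X5, X6, X8, X9, X11, X12}.
Not covered: X1, X4, X7, X10 — 4 specialties.

4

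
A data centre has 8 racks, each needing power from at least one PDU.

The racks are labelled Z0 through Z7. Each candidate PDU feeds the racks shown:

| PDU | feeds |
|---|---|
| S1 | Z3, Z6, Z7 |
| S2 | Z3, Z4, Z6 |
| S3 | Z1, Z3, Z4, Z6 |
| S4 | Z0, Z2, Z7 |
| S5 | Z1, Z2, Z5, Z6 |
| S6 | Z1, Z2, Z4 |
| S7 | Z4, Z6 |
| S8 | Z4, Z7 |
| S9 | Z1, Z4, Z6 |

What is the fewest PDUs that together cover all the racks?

3

S2 and S4 and S5 together: S2 ∪ S4 ∪ S5 = {Z0, Z1, Z2, Z3, Z4, Z5, Z6, Z7} — every rack is covered.
Only S4 contains Z0, so S4 is forced; the remaining 5 racks need at least 2 more PDUs (each remaining PDU adds at most 4) — so at least 3 PDUs are needed, and 3 is optimal.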